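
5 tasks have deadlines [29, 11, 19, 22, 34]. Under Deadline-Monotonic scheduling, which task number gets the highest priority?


Sort tasks by relative deadline (ascending):
  Task 2: deadline = 11
  Task 3: deadline = 19
  Task 4: deadline = 22
  Task 1: deadline = 29
  Task 5: deadline = 34
Priority order (highest first): [2, 3, 4, 1, 5]
Highest priority task = 2

2


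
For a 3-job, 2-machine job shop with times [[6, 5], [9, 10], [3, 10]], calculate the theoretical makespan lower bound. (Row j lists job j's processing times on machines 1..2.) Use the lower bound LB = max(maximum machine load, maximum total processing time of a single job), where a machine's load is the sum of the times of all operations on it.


Machine loads:
  Machine 1: 6 + 9 + 3 = 18
  Machine 2: 5 + 10 + 10 = 25
Max machine load = 25
Job totals:
  Job 1: 11
  Job 2: 19
  Job 3: 13
Max job total = 19
Lower bound = max(25, 19) = 25

25


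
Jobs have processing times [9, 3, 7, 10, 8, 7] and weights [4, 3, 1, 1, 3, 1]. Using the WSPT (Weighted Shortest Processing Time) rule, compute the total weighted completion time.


Compute p/w ratios and sort ascending (WSPT): [(3, 3), (9, 4), (8, 3), (7, 1), (7, 1), (10, 1)]
Compute weighted completion times:
  Job (p=3,w=3): C=3, w*C=3*3=9
  Job (p=9,w=4): C=12, w*C=4*12=48
  Job (p=8,w=3): C=20, w*C=3*20=60
  Job (p=7,w=1): C=27, w*C=1*27=27
  Job (p=7,w=1): C=34, w*C=1*34=34
  Job (p=10,w=1): C=44, w*C=1*44=44
Total weighted completion time = 222

222


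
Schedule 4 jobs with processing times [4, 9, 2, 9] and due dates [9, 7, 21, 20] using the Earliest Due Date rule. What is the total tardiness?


Sort by due date (EDD order): [(9, 7), (4, 9), (9, 20), (2, 21)]
Compute completion times and tardiness:
  Job 1: p=9, d=7, C=9, tardiness=max(0,9-7)=2
  Job 2: p=4, d=9, C=13, tardiness=max(0,13-9)=4
  Job 3: p=9, d=20, C=22, tardiness=max(0,22-20)=2
  Job 4: p=2, d=21, C=24, tardiness=max(0,24-21)=3
Total tardiness = 11

11


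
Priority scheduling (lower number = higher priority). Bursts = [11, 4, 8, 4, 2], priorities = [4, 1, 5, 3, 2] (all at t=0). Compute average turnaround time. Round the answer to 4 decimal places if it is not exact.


Sort by priority (ascending = highest first):
Order: [(1, 4), (2, 2), (3, 4), (4, 11), (5, 8)]
Completion times:
  Priority 1, burst=4, C=4
  Priority 2, burst=2, C=6
  Priority 3, burst=4, C=10
  Priority 4, burst=11, C=21
  Priority 5, burst=8, C=29
Average turnaround = 70/5 = 14.0

14.0


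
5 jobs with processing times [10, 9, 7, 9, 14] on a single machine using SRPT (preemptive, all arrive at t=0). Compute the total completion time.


Since all jobs arrive at t=0, SRPT equals SPT ordering.
SPT order: [7, 9, 9, 10, 14]
Completion times:
  Job 1: p=7, C=7
  Job 2: p=9, C=16
  Job 3: p=9, C=25
  Job 4: p=10, C=35
  Job 5: p=14, C=49
Total completion time = 7 + 16 + 25 + 35 + 49 = 132

132


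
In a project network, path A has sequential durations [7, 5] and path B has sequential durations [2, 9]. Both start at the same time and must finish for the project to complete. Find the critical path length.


Path A total = 7 + 5 = 12
Path B total = 2 + 9 = 11
Critical path = longest path = max(12, 11) = 12

12


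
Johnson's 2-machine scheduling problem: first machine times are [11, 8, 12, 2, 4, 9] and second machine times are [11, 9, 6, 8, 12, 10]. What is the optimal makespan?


Apply Johnson's rule:
  Group 1 (a <= b): [(4, 2, 8), (5, 4, 12), (2, 8, 9), (6, 9, 10), (1, 11, 11)]
  Group 2 (a > b): [(3, 12, 6)]
Optimal job order: [4, 5, 2, 6, 1, 3]
Schedule:
  Job 4: M1 done at 2, M2 done at 10
  Job 5: M1 done at 6, M2 done at 22
  Job 2: M1 done at 14, M2 done at 31
  Job 6: M1 done at 23, M2 done at 41
  Job 1: M1 done at 34, M2 done at 52
  Job 3: M1 done at 46, M2 done at 58
Makespan = 58

58


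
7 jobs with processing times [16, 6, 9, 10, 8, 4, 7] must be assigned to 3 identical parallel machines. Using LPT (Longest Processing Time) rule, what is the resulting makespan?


Sort jobs in decreasing order (LPT): [16, 10, 9, 8, 7, 6, 4]
Assign each job to the least loaded machine:
  Machine 1: jobs [16, 6], load = 22
  Machine 2: jobs [10, 7, 4], load = 21
  Machine 3: jobs [9, 8], load = 17
Makespan = max load = 22

22


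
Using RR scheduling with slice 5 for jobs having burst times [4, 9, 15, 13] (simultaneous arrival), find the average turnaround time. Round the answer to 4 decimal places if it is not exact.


Time quantum = 5
Execution trace:
  J1 runs 4 units, time = 4
  J2 runs 5 units, time = 9
  J3 runs 5 units, time = 14
  J4 runs 5 units, time = 19
  J2 runs 4 units, time = 23
  J3 runs 5 units, time = 28
  J4 runs 5 units, time = 33
  J3 runs 5 units, time = 38
  J4 runs 3 units, time = 41
Finish times: [4, 23, 38, 41]
Average turnaround = 106/4 = 26.5

26.5


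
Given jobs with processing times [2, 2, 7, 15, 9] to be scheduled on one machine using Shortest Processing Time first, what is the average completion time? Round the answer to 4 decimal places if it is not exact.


Sort jobs by processing time (SPT order): [2, 2, 7, 9, 15]
Compute completion times sequentially:
  Job 1: processing = 2, completes at 2
  Job 2: processing = 2, completes at 4
  Job 3: processing = 7, completes at 11
  Job 4: processing = 9, completes at 20
  Job 5: processing = 15, completes at 35
Sum of completion times = 72
Average completion time = 72/5 = 14.4

14.4


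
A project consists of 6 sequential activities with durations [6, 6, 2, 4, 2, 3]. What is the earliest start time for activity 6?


Activity 6 starts after activities 1 through 5 complete.
Predecessor durations: [6, 6, 2, 4, 2]
ES = 6 + 6 + 2 + 4 + 2 = 20

20


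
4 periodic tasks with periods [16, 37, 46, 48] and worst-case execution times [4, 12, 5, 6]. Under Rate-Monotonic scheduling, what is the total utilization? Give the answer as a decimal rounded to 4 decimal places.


Compute individual utilizations (exact fractions):
  Task 1: C/T = 4/16 = 1/4 (approx. 0.25)
  Task 2: C/T = 12/37 (approx. 0.3243)
  Task 3: C/T = 5/46 (approx. 0.1087)
  Task 4: C/T = 6/48 = 1/8 (approx. 0.125)
Total utilization U = 1/4 + 12/37 + 5/46 + 1/8 = 5501/6808
Rounded to 4 decimal places: U = 0.8080
RM (Liu & Layland) bound for 4 tasks = 0.756828; compare with U = 5501/6808 (approx. 0.808020)
bound < U <= 1, so the RM sufficient condition is not met (inconclusive; an exact test such as response-time analysis is needed).

0.8080


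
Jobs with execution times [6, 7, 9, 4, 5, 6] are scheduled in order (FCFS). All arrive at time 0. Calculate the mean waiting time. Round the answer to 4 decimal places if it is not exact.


FCFS order (as given): [6, 7, 9, 4, 5, 6]
Waiting times:
  Job 1: wait = 0
  Job 2: wait = 6
  Job 3: wait = 13
  Job 4: wait = 22
  Job 5: wait = 26
  Job 6: wait = 31
Sum of waiting times = 98
Average waiting time = 98/6 = 16.3333

16.3333


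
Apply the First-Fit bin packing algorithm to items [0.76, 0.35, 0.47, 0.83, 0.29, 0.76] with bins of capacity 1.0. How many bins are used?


Place items sequentially using First-Fit:
  Item 0.76 -> new Bin 1
  Item 0.35 -> new Bin 2
  Item 0.47 -> Bin 2 (now 0.82)
  Item 0.83 -> new Bin 3
  Item 0.29 -> new Bin 4
  Item 0.76 -> new Bin 5
Total bins used = 5

5


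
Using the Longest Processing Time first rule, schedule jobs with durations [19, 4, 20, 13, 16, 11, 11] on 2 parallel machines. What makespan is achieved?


Sort jobs in decreasing order (LPT): [20, 19, 16, 13, 11, 11, 4]
Assign each job to the least loaded machine:
  Machine 1: jobs [20, 13, 11, 4], load = 48
  Machine 2: jobs [19, 16, 11], load = 46
Makespan = max load = 48

48


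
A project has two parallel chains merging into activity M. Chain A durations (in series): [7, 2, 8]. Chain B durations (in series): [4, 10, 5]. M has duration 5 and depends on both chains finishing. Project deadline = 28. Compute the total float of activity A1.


Forward pass: ES(A1) = sum of predecessors on chain A = 0
EF = ES + duration = 0 + 7 = 7
Backward pass: LF(M) = deadline = 28; LS(M) = 28 - 5 = 23
LF(A1) = LS(M) - sum(successors on chain A) = 23 - 10 = 13
LS = LF - duration = 13 - 7 = 6
Total float = LS - ES = 6 - 0 = 6

6


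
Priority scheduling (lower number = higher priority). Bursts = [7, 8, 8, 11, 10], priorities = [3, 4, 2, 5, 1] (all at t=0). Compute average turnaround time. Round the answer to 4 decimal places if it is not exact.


Sort by priority (ascending = highest first):
Order: [(1, 10), (2, 8), (3, 7), (4, 8), (5, 11)]
Completion times:
  Priority 1, burst=10, C=10
  Priority 2, burst=8, C=18
  Priority 3, burst=7, C=25
  Priority 4, burst=8, C=33
  Priority 5, burst=11, C=44
Average turnaround = 130/5 = 26.0

26.0


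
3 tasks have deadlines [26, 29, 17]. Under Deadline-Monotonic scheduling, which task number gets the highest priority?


Sort tasks by relative deadline (ascending):
  Task 3: deadline = 17
  Task 1: deadline = 26
  Task 2: deadline = 29
Priority order (highest first): [3, 1, 2]
Highest priority task = 3

3


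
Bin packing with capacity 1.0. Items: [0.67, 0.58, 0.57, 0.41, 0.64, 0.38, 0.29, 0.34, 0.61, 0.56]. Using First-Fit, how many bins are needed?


Place items sequentially using First-Fit:
  Item 0.67 -> new Bin 1
  Item 0.58 -> new Bin 2
  Item 0.57 -> new Bin 3
  Item 0.41 -> Bin 2 (now 0.99)
  Item 0.64 -> new Bin 4
  Item 0.38 -> Bin 3 (now 0.95)
  Item 0.29 -> Bin 1 (now 0.96)
  Item 0.34 -> Bin 4 (now 0.98)
  Item 0.61 -> new Bin 5
  Item 0.56 -> new Bin 6
Total bins used = 6

6


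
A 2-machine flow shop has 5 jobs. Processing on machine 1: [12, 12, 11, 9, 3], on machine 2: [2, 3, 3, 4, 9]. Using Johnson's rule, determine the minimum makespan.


Apply Johnson's rule:
  Group 1 (a <= b): [(5, 3, 9)]
  Group 2 (a > b): [(4, 9, 4), (2, 12, 3), (3, 11, 3), (1, 12, 2)]
Optimal job order: [5, 4, 2, 3, 1]
Schedule:
  Job 5: M1 done at 3, M2 done at 12
  Job 4: M1 done at 12, M2 done at 16
  Job 2: M1 done at 24, M2 done at 27
  Job 3: M1 done at 35, M2 done at 38
  Job 1: M1 done at 47, M2 done at 49
Makespan = 49

49


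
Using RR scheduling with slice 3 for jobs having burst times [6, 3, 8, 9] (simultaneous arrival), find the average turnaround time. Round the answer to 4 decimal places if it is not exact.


Time quantum = 3
Execution trace:
  J1 runs 3 units, time = 3
  J2 runs 3 units, time = 6
  J3 runs 3 units, time = 9
  J4 runs 3 units, time = 12
  J1 runs 3 units, time = 15
  J3 runs 3 units, time = 18
  J4 runs 3 units, time = 21
  J3 runs 2 units, time = 23
  J4 runs 3 units, time = 26
Finish times: [15, 6, 23, 26]
Average turnaround = 70/4 = 17.5

17.5


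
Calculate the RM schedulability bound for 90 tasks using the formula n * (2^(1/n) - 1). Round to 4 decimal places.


Compute 2^(1/90) = 1.0077313692
Subtract 1: 1.0077313692 - 1 = 0.0077313692
Multiply by n: 90 * 0.0077313692 = 0.6958232280
Round to 4 dp: 0.6958

0.6958


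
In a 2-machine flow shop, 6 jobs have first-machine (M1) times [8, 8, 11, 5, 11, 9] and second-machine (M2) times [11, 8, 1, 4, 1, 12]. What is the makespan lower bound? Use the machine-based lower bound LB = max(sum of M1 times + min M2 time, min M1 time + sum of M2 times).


LB1 = sum(M1 times) + min(M2 times) = 52 + 1 = 53
LB2 = min(M1 times) + sum(M2 times) = 5 + 37 = 42
Lower bound = max(LB1, LB2) = max(53, 42) = 53

53


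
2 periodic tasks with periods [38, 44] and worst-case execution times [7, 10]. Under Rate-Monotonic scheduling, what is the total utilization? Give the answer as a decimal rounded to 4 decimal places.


Compute individual utilizations (exact fractions):
  Task 1: C/T = 7/38 (approx. 0.1842)
  Task 2: C/T = 10/44 = 5/22 (approx. 0.2273)
Total utilization U = 7/38 + 5/22 = 86/209
Rounded to 4 decimal places: U = 0.4115
RM (Liu & Layland) bound for 2 tasks = 0.828427; compare with U = 86/209 (approx. 0.411483)
U <= bound, so schedulable by RM sufficient condition.

0.4115


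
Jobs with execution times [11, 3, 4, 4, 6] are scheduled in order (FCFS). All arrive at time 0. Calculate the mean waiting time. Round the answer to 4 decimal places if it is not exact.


FCFS order (as given): [11, 3, 4, 4, 6]
Waiting times:
  Job 1: wait = 0
  Job 2: wait = 11
  Job 3: wait = 14
  Job 4: wait = 18
  Job 5: wait = 22
Sum of waiting times = 65
Average waiting time = 65/5 = 13.0

13.0


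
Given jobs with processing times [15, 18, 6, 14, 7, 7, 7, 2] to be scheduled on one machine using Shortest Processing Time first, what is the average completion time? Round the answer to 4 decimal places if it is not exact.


Sort jobs by processing time (SPT order): [2, 6, 7, 7, 7, 14, 15, 18]
Compute completion times sequentially:
  Job 1: processing = 2, completes at 2
  Job 2: processing = 6, completes at 8
  Job 3: processing = 7, completes at 15
  Job 4: processing = 7, completes at 22
  Job 5: processing = 7, completes at 29
  Job 6: processing = 14, completes at 43
  Job 7: processing = 15, completes at 58
  Job 8: processing = 18, completes at 76
Sum of completion times = 253
Average completion time = 253/8 = 31.625

31.625


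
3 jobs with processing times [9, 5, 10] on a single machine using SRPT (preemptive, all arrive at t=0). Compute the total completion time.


Since all jobs arrive at t=0, SRPT equals SPT ordering.
SPT order: [5, 9, 10]
Completion times:
  Job 1: p=5, C=5
  Job 2: p=9, C=14
  Job 3: p=10, C=24
Total completion time = 5 + 14 + 24 = 43

43


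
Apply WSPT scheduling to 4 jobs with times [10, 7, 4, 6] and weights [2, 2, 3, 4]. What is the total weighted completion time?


Compute p/w ratios and sort ascending (WSPT): [(4, 3), (6, 4), (7, 2), (10, 2)]
Compute weighted completion times:
  Job (p=4,w=3): C=4, w*C=3*4=12
  Job (p=6,w=4): C=10, w*C=4*10=40
  Job (p=7,w=2): C=17, w*C=2*17=34
  Job (p=10,w=2): C=27, w*C=2*27=54
Total weighted completion time = 140

140


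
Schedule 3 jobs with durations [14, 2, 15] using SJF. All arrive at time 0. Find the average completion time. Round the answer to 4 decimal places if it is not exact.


SJF order (ascending): [2, 14, 15]
Completion times:
  Job 1: burst=2, C=2
  Job 2: burst=14, C=16
  Job 3: burst=15, C=31
Average completion = 49/3 = 16.3333

16.3333


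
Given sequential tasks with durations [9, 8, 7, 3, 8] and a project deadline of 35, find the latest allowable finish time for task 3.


LF(activity 3) = deadline - sum of successor durations
Successors: activities 4 through 5 with durations [3, 8]
Sum of successor durations = 11
LF = 35 - 11 = 24

24


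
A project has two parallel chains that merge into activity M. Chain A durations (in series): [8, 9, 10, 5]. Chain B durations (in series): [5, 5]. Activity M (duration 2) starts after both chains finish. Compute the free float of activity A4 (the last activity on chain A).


ES(A4) = sum of predecessors on chain A = 27
EF(A4) = ES + duration = 27 + 5 = 32
Successor of A4 is M. ES(M) = max(sum(A), sum(B)) = max(32, 10) = 32
Free float = ES(successor) - EF(current) = 32 - 32 = 0

0


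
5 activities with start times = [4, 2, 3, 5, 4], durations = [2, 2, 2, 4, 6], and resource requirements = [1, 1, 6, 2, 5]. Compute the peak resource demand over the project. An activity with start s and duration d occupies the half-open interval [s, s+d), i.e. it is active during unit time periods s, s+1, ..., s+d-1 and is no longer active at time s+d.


Each activity i is active on [start_i, start_i + duration_i).
Compute total resource usage per time slot:
  t=0: active resources = [], total = 0
  t=1: active resources = [], total = 0
  t=2: active resources = [1], total = 1
  t=3: active resources = [1, 6], total = 7
  t=4: active resources = [1, 6, 5], total = 12
  t=5: active resources = [1, 2, 5], total = 8
  t=6: active resources = [2, 5], total = 7
  t=7: active resources = [2, 5], total = 7
  t=8: active resources = [2, 5], total = 7
  t=9: active resources = [5], total = 5
Peak resource demand = 12

12


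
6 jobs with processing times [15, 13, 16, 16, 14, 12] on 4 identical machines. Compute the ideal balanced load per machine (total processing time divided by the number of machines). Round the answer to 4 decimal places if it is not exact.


Total processing time = 15 + 13 + 16 + 16 + 14 + 12 = 86
Number of machines = 4
Ideal balanced load = 86 / 4 = 21.5

21.5


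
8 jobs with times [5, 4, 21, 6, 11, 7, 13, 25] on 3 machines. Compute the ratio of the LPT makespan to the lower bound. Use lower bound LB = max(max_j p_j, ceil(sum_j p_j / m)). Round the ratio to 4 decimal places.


LPT order: [25, 21, 13, 11, 7, 6, 5, 4]
Machine loads after assignment: [30, 32, 30]
LPT makespan = 32
Lower bound = max(max_job, ceil(total/3)) = max(25, 31) = 31
Ratio = 32 / 31 = 1.0323

1.0323


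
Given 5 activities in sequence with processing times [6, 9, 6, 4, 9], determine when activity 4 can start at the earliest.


Activity 4 starts after activities 1 through 3 complete.
Predecessor durations: [6, 9, 6]
ES = 6 + 9 + 6 = 21

21


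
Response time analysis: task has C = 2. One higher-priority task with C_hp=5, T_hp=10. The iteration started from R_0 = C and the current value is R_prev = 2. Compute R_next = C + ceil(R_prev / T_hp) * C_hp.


R_next = C + ceil(R_prev / T_hp) * C_hp
ceil(2 / 10) = ceil(0.2) = 1
Interference = 1 * 5 = 5
R_next = 2 + 5 = 7

7


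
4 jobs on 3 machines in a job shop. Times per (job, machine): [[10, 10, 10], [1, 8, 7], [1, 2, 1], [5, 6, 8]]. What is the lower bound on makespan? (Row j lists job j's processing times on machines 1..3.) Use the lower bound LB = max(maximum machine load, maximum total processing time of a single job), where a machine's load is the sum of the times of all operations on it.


Machine loads:
  Machine 1: 10 + 1 + 1 + 5 = 17
  Machine 2: 10 + 8 + 2 + 6 = 26
  Machine 3: 10 + 7 + 1 + 8 = 26
Max machine load = 26
Job totals:
  Job 1: 30
  Job 2: 16
  Job 3: 4
  Job 4: 19
Max job total = 30
Lower bound = max(26, 30) = 30

30


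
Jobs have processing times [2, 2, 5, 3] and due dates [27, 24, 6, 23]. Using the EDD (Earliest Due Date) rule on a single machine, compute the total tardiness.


Sort by due date (EDD order): [(5, 6), (3, 23), (2, 24), (2, 27)]
Compute completion times and tardiness:
  Job 1: p=5, d=6, C=5, tardiness=max(0,5-6)=0
  Job 2: p=3, d=23, C=8, tardiness=max(0,8-23)=0
  Job 3: p=2, d=24, C=10, tardiness=max(0,10-24)=0
  Job 4: p=2, d=27, C=12, tardiness=max(0,12-27)=0
Total tardiness = 0

0


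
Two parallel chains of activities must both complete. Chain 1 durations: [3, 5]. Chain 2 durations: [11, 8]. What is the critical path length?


Path A total = 3 + 5 = 8
Path B total = 11 + 8 = 19
Critical path = longest path = max(8, 19) = 19

19


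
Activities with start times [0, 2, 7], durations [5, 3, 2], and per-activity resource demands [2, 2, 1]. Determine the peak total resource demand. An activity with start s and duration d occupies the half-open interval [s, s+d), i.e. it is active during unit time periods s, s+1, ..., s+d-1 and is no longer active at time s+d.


Each activity i is active on [start_i, start_i + duration_i).
Compute total resource usage per time slot:
  t=0: active resources = [2], total = 2
  t=1: active resources = [2], total = 2
  t=2: active resources = [2, 2], total = 4
  t=3: active resources = [2, 2], total = 4
  t=4: active resources = [2, 2], total = 4
  t=5: active resources = [], total = 0
  t=6: active resources = [], total = 0
  t=7: active resources = [1], total = 1
  t=8: active resources = [1], total = 1
Peak resource demand = 4

4


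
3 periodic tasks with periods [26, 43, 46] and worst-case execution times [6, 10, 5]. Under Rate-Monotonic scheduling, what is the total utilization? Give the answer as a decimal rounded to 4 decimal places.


Compute individual utilizations (exact fractions):
  Task 1: C/T = 6/26 = 3/13 (approx. 0.2308)
  Task 2: C/T = 10/43 (approx. 0.2326)
  Task 3: C/T = 5/46 (approx. 0.1087)
Total utilization U = 3/13 + 10/43 + 5/46 = 14709/25714
Rounded to 4 decimal places: U = 0.5720
RM (Liu & Layland) bound for 3 tasks = 0.779763; compare with U = 14709/25714 (approx. 0.572023)
U <= bound, so schedulable by RM sufficient condition.

0.5720


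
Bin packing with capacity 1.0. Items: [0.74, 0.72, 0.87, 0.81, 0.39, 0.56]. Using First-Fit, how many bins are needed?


Place items sequentially using First-Fit:
  Item 0.74 -> new Bin 1
  Item 0.72 -> new Bin 2
  Item 0.87 -> new Bin 3
  Item 0.81 -> new Bin 4
  Item 0.39 -> new Bin 5
  Item 0.56 -> Bin 5 (now 0.95)
Total bins used = 5

5


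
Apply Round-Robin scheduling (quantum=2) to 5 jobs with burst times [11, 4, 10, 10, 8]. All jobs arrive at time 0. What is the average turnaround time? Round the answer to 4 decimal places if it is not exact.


Time quantum = 2
Execution trace:
  J1 runs 2 units, time = 2
  J2 runs 2 units, time = 4
  J3 runs 2 units, time = 6
  J4 runs 2 units, time = 8
  J5 runs 2 units, time = 10
  J1 runs 2 units, time = 12
  J2 runs 2 units, time = 14
  J3 runs 2 units, time = 16
  J4 runs 2 units, time = 18
  J5 runs 2 units, time = 20
  J1 runs 2 units, time = 22
  J3 runs 2 units, time = 24
  J4 runs 2 units, time = 26
  J5 runs 2 units, time = 28
  J1 runs 2 units, time = 30
  J3 runs 2 units, time = 32
  J4 runs 2 units, time = 34
  J5 runs 2 units, time = 36
  J1 runs 2 units, time = 38
  J3 runs 2 units, time = 40
  J4 runs 2 units, time = 42
  J1 runs 1 units, time = 43
Finish times: [43, 14, 40, 42, 36]
Average turnaround = 175/5 = 35.0

35.0


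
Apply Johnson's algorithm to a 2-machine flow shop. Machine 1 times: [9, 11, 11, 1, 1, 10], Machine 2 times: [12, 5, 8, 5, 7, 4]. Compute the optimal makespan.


Apply Johnson's rule:
  Group 1 (a <= b): [(4, 1, 5), (5, 1, 7), (1, 9, 12)]
  Group 2 (a > b): [(3, 11, 8), (2, 11, 5), (6, 10, 4)]
Optimal job order: [4, 5, 1, 3, 2, 6]
Schedule:
  Job 4: M1 done at 1, M2 done at 6
  Job 5: M1 done at 2, M2 done at 13
  Job 1: M1 done at 11, M2 done at 25
  Job 3: M1 done at 22, M2 done at 33
  Job 2: M1 done at 33, M2 done at 38
  Job 6: M1 done at 43, M2 done at 47
Makespan = 47

47


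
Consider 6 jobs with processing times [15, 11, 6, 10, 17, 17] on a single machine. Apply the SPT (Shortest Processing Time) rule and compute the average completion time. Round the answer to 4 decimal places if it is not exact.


Sort jobs by processing time (SPT order): [6, 10, 11, 15, 17, 17]
Compute completion times sequentially:
  Job 1: processing = 6, completes at 6
  Job 2: processing = 10, completes at 16
  Job 3: processing = 11, completes at 27
  Job 4: processing = 15, completes at 42
  Job 5: processing = 17, completes at 59
  Job 6: processing = 17, completes at 76
Sum of completion times = 226
Average completion time = 226/6 = 37.6667

37.6667


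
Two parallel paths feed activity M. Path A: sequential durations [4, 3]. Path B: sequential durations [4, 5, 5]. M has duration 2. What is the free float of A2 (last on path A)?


ES(A2) = sum of predecessors on chain A = 4
EF(A2) = ES + duration = 4 + 3 = 7
Successor of A2 is M. ES(M) = max(sum(A), sum(B)) = max(7, 14) = 14
Free float = ES(successor) - EF(current) = 14 - 7 = 7

7


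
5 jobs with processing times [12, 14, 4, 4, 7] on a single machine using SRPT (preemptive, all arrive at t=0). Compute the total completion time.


Since all jobs arrive at t=0, SRPT equals SPT ordering.
SPT order: [4, 4, 7, 12, 14]
Completion times:
  Job 1: p=4, C=4
  Job 2: p=4, C=8
  Job 3: p=7, C=15
  Job 4: p=12, C=27
  Job 5: p=14, C=41
Total completion time = 4 + 8 + 15 + 27 + 41 = 95

95


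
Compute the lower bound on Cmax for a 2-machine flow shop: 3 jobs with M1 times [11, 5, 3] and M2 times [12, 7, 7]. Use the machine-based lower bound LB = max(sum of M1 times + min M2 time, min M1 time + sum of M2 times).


LB1 = sum(M1 times) + min(M2 times) = 19 + 7 = 26
LB2 = min(M1 times) + sum(M2 times) = 3 + 26 = 29
Lower bound = max(LB1, LB2) = max(26, 29) = 29

29


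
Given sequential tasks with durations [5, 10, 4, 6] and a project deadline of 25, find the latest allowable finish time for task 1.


LF(activity 1) = deadline - sum of successor durations
Successors: activities 2 through 4 with durations [10, 4, 6]
Sum of successor durations = 20
LF = 25 - 20 = 5

5


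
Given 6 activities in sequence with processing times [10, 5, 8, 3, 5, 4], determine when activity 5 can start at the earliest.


Activity 5 starts after activities 1 through 4 complete.
Predecessor durations: [10, 5, 8, 3]
ES = 10 + 5 + 8 + 3 = 26

26


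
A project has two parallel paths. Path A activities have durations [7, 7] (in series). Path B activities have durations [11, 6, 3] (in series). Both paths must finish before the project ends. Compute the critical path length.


Path A total = 7 + 7 = 14
Path B total = 11 + 6 + 3 = 20
Critical path = longest path = max(14, 20) = 20

20


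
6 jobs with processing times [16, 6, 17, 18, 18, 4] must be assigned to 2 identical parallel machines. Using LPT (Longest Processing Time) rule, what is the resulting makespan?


Sort jobs in decreasing order (LPT): [18, 18, 17, 16, 6, 4]
Assign each job to the least loaded machine:
  Machine 1: jobs [18, 17, 4], load = 39
  Machine 2: jobs [18, 16, 6], load = 40
Makespan = max load = 40

40


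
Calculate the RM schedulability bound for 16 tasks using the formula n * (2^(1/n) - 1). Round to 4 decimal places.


Compute 2^(1/16) = 1.0442737824
Subtract 1: 1.0442737824 - 1 = 0.0442737824
Multiply by n: 16 * 0.0442737824 = 0.7083805184
Round to 4 dp: 0.7084

0.7084


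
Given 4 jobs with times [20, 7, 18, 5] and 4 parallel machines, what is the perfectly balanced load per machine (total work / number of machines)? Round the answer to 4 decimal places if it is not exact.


Total processing time = 20 + 7 + 18 + 5 = 50
Number of machines = 4
Ideal balanced load = 50 / 4 = 12.5

12.5


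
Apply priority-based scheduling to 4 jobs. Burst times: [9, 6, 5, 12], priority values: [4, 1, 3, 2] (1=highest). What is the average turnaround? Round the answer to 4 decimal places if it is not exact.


Sort by priority (ascending = highest first):
Order: [(1, 6), (2, 12), (3, 5), (4, 9)]
Completion times:
  Priority 1, burst=6, C=6
  Priority 2, burst=12, C=18
  Priority 3, burst=5, C=23
  Priority 4, burst=9, C=32
Average turnaround = 79/4 = 19.75

19.75


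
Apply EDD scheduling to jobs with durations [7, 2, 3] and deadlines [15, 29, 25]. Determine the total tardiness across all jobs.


Sort by due date (EDD order): [(7, 15), (3, 25), (2, 29)]
Compute completion times and tardiness:
  Job 1: p=7, d=15, C=7, tardiness=max(0,7-15)=0
  Job 2: p=3, d=25, C=10, tardiness=max(0,10-25)=0
  Job 3: p=2, d=29, C=12, tardiness=max(0,12-29)=0
Total tardiness = 0

0


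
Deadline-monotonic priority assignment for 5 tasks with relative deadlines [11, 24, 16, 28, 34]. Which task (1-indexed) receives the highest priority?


Sort tasks by relative deadline (ascending):
  Task 1: deadline = 11
  Task 3: deadline = 16
  Task 2: deadline = 24
  Task 4: deadline = 28
  Task 5: deadline = 34
Priority order (highest first): [1, 3, 2, 4, 5]
Highest priority task = 1

1


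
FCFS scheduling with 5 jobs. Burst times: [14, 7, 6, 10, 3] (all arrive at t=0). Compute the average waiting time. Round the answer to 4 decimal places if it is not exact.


FCFS order (as given): [14, 7, 6, 10, 3]
Waiting times:
  Job 1: wait = 0
  Job 2: wait = 14
  Job 3: wait = 21
  Job 4: wait = 27
  Job 5: wait = 37
Sum of waiting times = 99
Average waiting time = 99/5 = 19.8

19.8


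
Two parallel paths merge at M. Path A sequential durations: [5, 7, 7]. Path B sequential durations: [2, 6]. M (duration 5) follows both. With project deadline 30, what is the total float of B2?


Forward pass: ES(B2) = sum of predecessors on chain B = 2
EF = ES + duration = 2 + 6 = 8
Backward pass: LF(M) = deadline = 30; LS(M) = 30 - 5 = 25
LF(B2) = LS(M) - sum(successors on chain B) = 25 - 0 = 25
LS = LF - duration = 25 - 6 = 19
Total float = LS - ES = 19 - 2 = 17

17


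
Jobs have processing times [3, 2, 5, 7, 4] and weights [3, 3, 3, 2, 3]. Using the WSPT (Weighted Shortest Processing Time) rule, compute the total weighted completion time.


Compute p/w ratios and sort ascending (WSPT): [(2, 3), (3, 3), (4, 3), (5, 3), (7, 2)]
Compute weighted completion times:
  Job (p=2,w=3): C=2, w*C=3*2=6
  Job (p=3,w=3): C=5, w*C=3*5=15
  Job (p=4,w=3): C=9, w*C=3*9=27
  Job (p=5,w=3): C=14, w*C=3*14=42
  Job (p=7,w=2): C=21, w*C=2*21=42
Total weighted completion time = 132

132


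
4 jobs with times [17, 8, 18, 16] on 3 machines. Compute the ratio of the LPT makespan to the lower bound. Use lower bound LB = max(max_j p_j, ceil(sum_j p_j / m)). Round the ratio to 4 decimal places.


LPT order: [18, 17, 16, 8]
Machine loads after assignment: [18, 17, 24]
LPT makespan = 24
Lower bound = max(max_job, ceil(total/3)) = max(18, 20) = 20
Ratio = 24 / 20 = 1.2

1.2


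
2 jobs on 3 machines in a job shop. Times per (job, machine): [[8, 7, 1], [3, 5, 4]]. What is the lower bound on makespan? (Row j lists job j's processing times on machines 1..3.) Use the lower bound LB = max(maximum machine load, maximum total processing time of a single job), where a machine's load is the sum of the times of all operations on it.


Machine loads:
  Machine 1: 8 + 3 = 11
  Machine 2: 7 + 5 = 12
  Machine 3: 1 + 4 = 5
Max machine load = 12
Job totals:
  Job 1: 16
  Job 2: 12
Max job total = 16
Lower bound = max(12, 16) = 16

16


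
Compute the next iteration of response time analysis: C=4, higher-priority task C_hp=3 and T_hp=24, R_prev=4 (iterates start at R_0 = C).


R_next = C + ceil(R_prev / T_hp) * C_hp
ceil(4 / 24) = ceil(0.1667) = 1
Interference = 1 * 3 = 3
R_next = 4 + 3 = 7

7


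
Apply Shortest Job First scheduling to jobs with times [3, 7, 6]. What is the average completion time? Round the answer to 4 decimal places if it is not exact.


SJF order (ascending): [3, 6, 7]
Completion times:
  Job 1: burst=3, C=3
  Job 2: burst=6, C=9
  Job 3: burst=7, C=16
Average completion = 28/3 = 9.3333

9.3333


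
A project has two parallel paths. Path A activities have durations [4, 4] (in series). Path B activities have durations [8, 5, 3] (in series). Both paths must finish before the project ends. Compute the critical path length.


Path A total = 4 + 4 = 8
Path B total = 8 + 5 + 3 = 16
Critical path = longest path = max(8, 16) = 16

16


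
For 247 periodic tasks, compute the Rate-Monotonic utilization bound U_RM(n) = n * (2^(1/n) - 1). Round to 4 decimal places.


Compute 2^(1/247) = 1.0028102051
Subtract 1: 1.0028102051 - 1 = 0.0028102051
Multiply by n: 247 * 0.0028102051 = 0.6941206597
Round to 4 dp: 0.6941

0.6941


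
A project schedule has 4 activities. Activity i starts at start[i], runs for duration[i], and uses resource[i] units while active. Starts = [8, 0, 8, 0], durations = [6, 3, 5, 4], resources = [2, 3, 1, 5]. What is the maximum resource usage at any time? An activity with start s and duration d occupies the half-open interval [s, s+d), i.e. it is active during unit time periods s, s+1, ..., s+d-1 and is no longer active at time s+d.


Each activity i is active on [start_i, start_i + duration_i).
Compute total resource usage per time slot:
  t=0: active resources = [3, 5], total = 8
  t=1: active resources = [3, 5], total = 8
  t=2: active resources = [3, 5], total = 8
  t=3: active resources = [5], total = 5
  t=4: active resources = [], total = 0
  t=5: active resources = [], total = 0
  t=6: active resources = [], total = 0
  t=7: active resources = [], total = 0
  t=8: active resources = [2, 1], total = 3
  t=9: active resources = [2, 1], total = 3
  t=10: active resources = [2, 1], total = 3
  t=11: active resources = [2, 1], total = 3
  t=12: active resources = [2, 1], total = 3
  t=13: active resources = [2], total = 2
Peak resource demand = 8

8


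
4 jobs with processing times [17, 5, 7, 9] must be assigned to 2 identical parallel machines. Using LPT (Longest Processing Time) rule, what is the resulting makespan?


Sort jobs in decreasing order (LPT): [17, 9, 7, 5]
Assign each job to the least loaded machine:
  Machine 1: jobs [17], load = 17
  Machine 2: jobs [9, 7, 5], load = 21
Makespan = max load = 21

21


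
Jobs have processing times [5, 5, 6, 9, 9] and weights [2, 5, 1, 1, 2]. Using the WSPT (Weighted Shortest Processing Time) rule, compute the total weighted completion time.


Compute p/w ratios and sort ascending (WSPT): [(5, 5), (5, 2), (9, 2), (6, 1), (9, 1)]
Compute weighted completion times:
  Job (p=5,w=5): C=5, w*C=5*5=25
  Job (p=5,w=2): C=10, w*C=2*10=20
  Job (p=9,w=2): C=19, w*C=2*19=38
  Job (p=6,w=1): C=25, w*C=1*25=25
  Job (p=9,w=1): C=34, w*C=1*34=34
Total weighted completion time = 142

142


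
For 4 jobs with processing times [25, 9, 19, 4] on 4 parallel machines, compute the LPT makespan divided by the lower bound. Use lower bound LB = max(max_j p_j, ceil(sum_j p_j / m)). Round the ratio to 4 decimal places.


LPT order: [25, 19, 9, 4]
Machine loads after assignment: [25, 19, 9, 4]
LPT makespan = 25
Lower bound = max(max_job, ceil(total/4)) = max(25, 15) = 25
Ratio = 25 / 25 = 1.0

1.0


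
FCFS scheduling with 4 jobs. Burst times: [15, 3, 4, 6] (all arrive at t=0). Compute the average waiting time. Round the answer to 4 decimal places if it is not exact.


FCFS order (as given): [15, 3, 4, 6]
Waiting times:
  Job 1: wait = 0
  Job 2: wait = 15
  Job 3: wait = 18
  Job 4: wait = 22
Sum of waiting times = 55
Average waiting time = 55/4 = 13.75

13.75


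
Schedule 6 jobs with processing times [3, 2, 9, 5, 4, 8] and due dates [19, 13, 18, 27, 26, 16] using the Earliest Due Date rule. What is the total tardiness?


Sort by due date (EDD order): [(2, 13), (8, 16), (9, 18), (3, 19), (4, 26), (5, 27)]
Compute completion times and tardiness:
  Job 1: p=2, d=13, C=2, tardiness=max(0,2-13)=0
  Job 2: p=8, d=16, C=10, tardiness=max(0,10-16)=0
  Job 3: p=9, d=18, C=19, tardiness=max(0,19-18)=1
  Job 4: p=3, d=19, C=22, tardiness=max(0,22-19)=3
  Job 5: p=4, d=26, C=26, tardiness=max(0,26-26)=0
  Job 6: p=5, d=27, C=31, tardiness=max(0,31-27)=4
Total tardiness = 8

8


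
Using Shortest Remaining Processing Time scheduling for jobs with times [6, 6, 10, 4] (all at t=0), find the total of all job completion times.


Since all jobs arrive at t=0, SRPT equals SPT ordering.
SPT order: [4, 6, 6, 10]
Completion times:
  Job 1: p=4, C=4
  Job 2: p=6, C=10
  Job 3: p=6, C=16
  Job 4: p=10, C=26
Total completion time = 4 + 10 + 16 + 26 = 56

56


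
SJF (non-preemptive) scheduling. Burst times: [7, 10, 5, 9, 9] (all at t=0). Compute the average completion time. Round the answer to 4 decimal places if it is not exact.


SJF order (ascending): [5, 7, 9, 9, 10]
Completion times:
  Job 1: burst=5, C=5
  Job 2: burst=7, C=12
  Job 3: burst=9, C=21
  Job 4: burst=9, C=30
  Job 5: burst=10, C=40
Average completion = 108/5 = 21.6

21.6


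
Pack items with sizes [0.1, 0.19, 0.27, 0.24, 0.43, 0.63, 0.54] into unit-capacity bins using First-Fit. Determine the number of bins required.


Place items sequentially using First-Fit:
  Item 0.1 -> new Bin 1
  Item 0.19 -> Bin 1 (now 0.29)
  Item 0.27 -> Bin 1 (now 0.56)
  Item 0.24 -> Bin 1 (now 0.8)
  Item 0.43 -> new Bin 2
  Item 0.63 -> new Bin 3
  Item 0.54 -> Bin 2 (now 0.97)
Total bins used = 3

3


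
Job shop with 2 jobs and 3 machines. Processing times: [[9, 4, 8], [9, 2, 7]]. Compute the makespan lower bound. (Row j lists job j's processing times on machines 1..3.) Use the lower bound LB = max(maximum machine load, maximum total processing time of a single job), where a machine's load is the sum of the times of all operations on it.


Machine loads:
  Machine 1: 9 + 9 = 18
  Machine 2: 4 + 2 = 6
  Machine 3: 8 + 7 = 15
Max machine load = 18
Job totals:
  Job 1: 21
  Job 2: 18
Max job total = 21
Lower bound = max(18, 21) = 21

21


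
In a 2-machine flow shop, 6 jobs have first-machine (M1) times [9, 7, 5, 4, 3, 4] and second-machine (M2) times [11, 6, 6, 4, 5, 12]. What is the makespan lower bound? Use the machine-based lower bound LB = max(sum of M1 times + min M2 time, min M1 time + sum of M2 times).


LB1 = sum(M1 times) + min(M2 times) = 32 + 4 = 36
LB2 = min(M1 times) + sum(M2 times) = 3 + 44 = 47
Lower bound = max(LB1, LB2) = max(36, 47) = 47

47


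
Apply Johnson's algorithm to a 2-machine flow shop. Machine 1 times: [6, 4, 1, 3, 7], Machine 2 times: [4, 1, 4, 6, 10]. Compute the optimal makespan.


Apply Johnson's rule:
  Group 1 (a <= b): [(3, 1, 4), (4, 3, 6), (5, 7, 10)]
  Group 2 (a > b): [(1, 6, 4), (2, 4, 1)]
Optimal job order: [3, 4, 5, 1, 2]
Schedule:
  Job 3: M1 done at 1, M2 done at 5
  Job 4: M1 done at 4, M2 done at 11
  Job 5: M1 done at 11, M2 done at 21
  Job 1: M1 done at 17, M2 done at 25
  Job 2: M1 done at 21, M2 done at 26
Makespan = 26

26


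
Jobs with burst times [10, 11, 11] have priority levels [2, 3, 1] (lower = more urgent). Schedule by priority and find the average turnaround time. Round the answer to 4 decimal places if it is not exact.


Sort by priority (ascending = highest first):
Order: [(1, 11), (2, 10), (3, 11)]
Completion times:
  Priority 1, burst=11, C=11
  Priority 2, burst=10, C=21
  Priority 3, burst=11, C=32
Average turnaround = 64/3 = 21.3333

21.3333


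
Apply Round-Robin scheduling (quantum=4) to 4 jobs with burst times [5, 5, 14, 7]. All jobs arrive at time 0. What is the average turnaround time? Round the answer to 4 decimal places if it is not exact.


Time quantum = 4
Execution trace:
  J1 runs 4 units, time = 4
  J2 runs 4 units, time = 8
  J3 runs 4 units, time = 12
  J4 runs 4 units, time = 16
  J1 runs 1 units, time = 17
  J2 runs 1 units, time = 18
  J3 runs 4 units, time = 22
  J4 runs 3 units, time = 25
  J3 runs 4 units, time = 29
  J3 runs 2 units, time = 31
Finish times: [17, 18, 31, 25]
Average turnaround = 91/4 = 22.75

22.75


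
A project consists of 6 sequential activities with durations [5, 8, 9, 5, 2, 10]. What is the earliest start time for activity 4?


Activity 4 starts after activities 1 through 3 complete.
Predecessor durations: [5, 8, 9]
ES = 5 + 8 + 9 = 22

22


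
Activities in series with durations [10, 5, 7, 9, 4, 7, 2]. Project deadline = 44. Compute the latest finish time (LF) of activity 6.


LF(activity 6) = deadline - sum of successor durations
Successors: activities 7 through 7 with durations [2]
Sum of successor durations = 2
LF = 44 - 2 = 42

42


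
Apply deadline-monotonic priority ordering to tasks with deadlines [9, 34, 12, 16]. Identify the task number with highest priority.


Sort tasks by relative deadline (ascending):
  Task 1: deadline = 9
  Task 3: deadline = 12
  Task 4: deadline = 16
  Task 2: deadline = 34
Priority order (highest first): [1, 3, 4, 2]
Highest priority task = 1

1


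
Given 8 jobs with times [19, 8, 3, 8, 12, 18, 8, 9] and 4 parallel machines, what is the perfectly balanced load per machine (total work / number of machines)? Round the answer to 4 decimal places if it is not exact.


Total processing time = 19 + 8 + 3 + 8 + 12 + 18 + 8 + 9 = 85
Number of machines = 4
Ideal balanced load = 85 / 4 = 21.25

21.25


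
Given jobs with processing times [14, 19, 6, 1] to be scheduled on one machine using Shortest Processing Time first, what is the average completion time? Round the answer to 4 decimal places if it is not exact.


Sort jobs by processing time (SPT order): [1, 6, 14, 19]
Compute completion times sequentially:
  Job 1: processing = 1, completes at 1
  Job 2: processing = 6, completes at 7
  Job 3: processing = 14, completes at 21
  Job 4: processing = 19, completes at 40
Sum of completion times = 69
Average completion time = 69/4 = 17.25

17.25


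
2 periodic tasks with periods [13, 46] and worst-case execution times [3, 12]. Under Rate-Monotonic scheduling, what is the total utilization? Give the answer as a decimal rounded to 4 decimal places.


Compute individual utilizations (exact fractions):
  Task 1: C/T = 3/13 (approx. 0.2308)
  Task 2: C/T = 12/46 = 6/23 (approx. 0.2609)
Total utilization U = 3/13 + 6/23 = 147/299
Rounded to 4 decimal places: U = 0.4916
RM (Liu & Layland) bound for 2 tasks = 0.828427; compare with U = 147/299 (approx. 0.491639)
U <= bound, so schedulable by RM sufficient condition.

0.4916
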